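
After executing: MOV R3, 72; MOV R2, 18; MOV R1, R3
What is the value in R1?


Register state trace:
  MOV R3, 72  → R3 = 72
  MOV R2, 18  → R2 = 18
  MOV R1, R3  → R1 = 72
Final: R1 = 72

72


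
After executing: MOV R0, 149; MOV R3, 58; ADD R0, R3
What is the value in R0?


Register state trace:
  MOV R0, 149  → R0 = 149
  MOV R3, 58  → R3 = 58
  ADD R0, R3  → R0 = 149 + 58 = 207
Final: R0 = 207

207


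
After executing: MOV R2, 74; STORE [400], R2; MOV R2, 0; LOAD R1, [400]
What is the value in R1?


Register and memory trace:
  MOV R2, 74  → R2 = 74
  STORE [400], R2  → mem[400] = 74
  MOV R2, 0  → R2 = 0
  LOAD R1, [400]  → R1 = mem[400] = 74
Final: R1 = 74

74


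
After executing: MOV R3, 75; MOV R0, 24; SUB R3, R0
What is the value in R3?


Register state trace:
  MOV R3, 75  → R3 = 75
  MOV R0, 24  → R0 = 24
  SUB R3, R0  → R3 = 75 - 24 = 51
Final: R3 = 51

51


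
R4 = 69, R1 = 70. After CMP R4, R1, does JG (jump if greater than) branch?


Trace:
  R4 = 69, R1 = 70
  CMP R4, R1  → compares 69 vs 70
  JG checks: is 69 greater than 70?
  69 < 70, so condition is false
Branch taken: No

No


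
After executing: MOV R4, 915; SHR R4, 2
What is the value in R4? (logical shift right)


Register state trace:
  MOV R4, 915  → R4 = 915
  SHR R4, 2  → R4 = 915 >> 2 = 915 // 2^2 = 228
Final: R4 = 228

228


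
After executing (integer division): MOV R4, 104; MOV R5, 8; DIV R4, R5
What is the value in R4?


Register state trace:
  MOV R4, 104  → R4 = 104
  MOV R5, 8  → R5 = 8
  DIV R4, R5  → R4 = 104 // 8 = 13
Final: R4 = 13

13


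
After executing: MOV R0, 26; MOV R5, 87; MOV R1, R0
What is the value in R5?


Register state trace:
  MOV R0, 26  → R0 = 26
  MOV R5, 87  → R5 = 87
  MOV R1, R0  → R1 = 26
Final: R5 = 87

87


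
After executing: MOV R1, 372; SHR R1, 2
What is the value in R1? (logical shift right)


Register state trace:
  MOV R1, 372  → R1 = 372
  SHR R1, 2  → R1 = 372 >> 2 = 372 // 2^2 = 93
Final: R1 = 93

93


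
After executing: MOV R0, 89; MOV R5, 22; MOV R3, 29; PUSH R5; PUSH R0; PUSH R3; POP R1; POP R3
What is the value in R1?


Stack trace (top is rightmost):
  MOV R0, 89  → R0 = 89
  MOV R5, 22  → R5 = 22
  MOV R3, 29  → R3 = 29
  PUSH R5  → stack: [22]
  PUSH R0  → stack: [22, 89]
  PUSH R3  → stack: [22, 89, 29]
  POP R1  → R1 = 29, stack: [22, 89]
  POP R3  → R3 = 89, stack: [22]
Final: R1 = 29

29


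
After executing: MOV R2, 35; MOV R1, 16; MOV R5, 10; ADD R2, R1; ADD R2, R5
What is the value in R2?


Register state trace:
  MOV R2, 35  → R2 = 35
  MOV R1, 16  → R1 = 16
  MOV R5, 10  → R5 = 10
  ADD R2, R1  → R2 = 35 + 16 = 51
  ADD R2, R5  → R2 = 51 + 10 = 61
Final: R2 = 61

61


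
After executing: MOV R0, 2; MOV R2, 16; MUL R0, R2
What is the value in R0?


Register state trace:
  MOV R0, 2  → R0 = 2
  MOV R2, 16  → R2 = 16
  MUL R0, R2  → R0 = 2 * 16 = 32
Final: R0 = 32

32


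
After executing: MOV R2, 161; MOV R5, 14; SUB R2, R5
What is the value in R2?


Register state trace:
  MOV R2, 161  → R2 = 161
  MOV R5, 14  → R5 = 14
  SUB R2, R5  → R2 = 161 - 14 = 147
Final: R2 = 147

147


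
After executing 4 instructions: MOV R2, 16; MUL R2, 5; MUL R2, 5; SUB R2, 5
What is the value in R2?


Register state trace:
  MOV R2, 16  → R2 = 16
  MUL R2, 5  → R2 = 16 * 5 = 80
  MUL R2, 5  → R2 = 80 * 5 = 400
  SUB R2, 5  → R2 = 400 - 5 = 395
Final: R2 = 395

395


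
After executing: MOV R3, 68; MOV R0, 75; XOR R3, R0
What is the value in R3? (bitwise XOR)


Register state trace:
  MOV R3, 68  → R3 = 68 (0b01000100)
  MOV R0, 75  → R0 = 75 (0b01001011)
  XOR R3, R0  → R3 = 68 XOR 75 = 15 (0b00001111)
Final: R3 = 15

15


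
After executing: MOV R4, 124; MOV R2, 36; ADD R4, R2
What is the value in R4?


Register state trace:
  MOV R4, 124  → R4 = 124
  MOV R2, 36  → R2 = 36
  ADD R4, R2  → R4 = 124 + 36 = 160
Final: R4 = 160

160


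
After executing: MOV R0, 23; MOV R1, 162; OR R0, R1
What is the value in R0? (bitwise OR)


Register state trace:
  MOV R0, 23  → R0 = 23 (0b00010111)
  MOV R1, 162  → R1 = 162 (0b10100010)
  OR R0, R1   → R0 = 23 OR 162 = 183 (0b10110111)
Final: R0 = 183

183


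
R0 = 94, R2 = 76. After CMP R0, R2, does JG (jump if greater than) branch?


Trace:
  R0 = 94, R2 = 76
  CMP R0, R2  → compares 94 vs 76
  JG checks: is 94 greater than 76?
  94 > 76, so condition is true
Branch taken: Yes

Yes


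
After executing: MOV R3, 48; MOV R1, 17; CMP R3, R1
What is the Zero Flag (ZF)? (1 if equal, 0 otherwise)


Register state trace:
  MOV R3, 48  → R3 = 48
  MOV R1, 17  → R1 = 17
  CMP R3, R1  → computes 48 - 17 = 31
  Result is nonzero, so values are not equal
ZF = 0

0


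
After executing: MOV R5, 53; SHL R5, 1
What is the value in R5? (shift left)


Register state trace:
  MOV R5, 53  → R5 = 53
  SHL R5, 1  → R5 = 53 << 1 = 53 * 2^1 = 106
Final: R5 = 106

106


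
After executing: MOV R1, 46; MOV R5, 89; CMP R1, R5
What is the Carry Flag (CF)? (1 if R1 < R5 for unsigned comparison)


Register state trace:
  MOV R1, 46  → R1 = 46
  MOV R5, 89  → R5 = 89
  CMP R1, R5  → unsigned 46 - 89: borrow occurs
  46 < 89, so CF = 1
CF = 1

1


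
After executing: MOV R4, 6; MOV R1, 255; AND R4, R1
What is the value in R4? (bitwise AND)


Register state trace:
  MOV R4, 6  → R4 = 6 (0b00000110)
  MOV R1, 255  → R1 = 255 (0b11111111)
  AND R4, R1  → R4 = 6 AND 255 = 6 (0b00000110)
Final: R4 = 6

6


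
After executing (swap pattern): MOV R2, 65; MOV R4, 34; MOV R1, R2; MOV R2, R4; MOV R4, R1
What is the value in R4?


Register state trace (swap pattern):
  MOV R2, 65  → R2 = 65
  MOV R4, 34  → R4 = 34
  MOV R1, R2  → R1 = 65  (save R2)
  MOV R2, R4  → R2 = 34  (R2 gets R4's value)
  MOV R4, R1  → R4 = 65  (R4 gets saved value)
Final: R4 = 65

65


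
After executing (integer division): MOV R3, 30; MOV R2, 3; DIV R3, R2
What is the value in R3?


Register state trace:
  MOV R3, 30  → R3 = 30
  MOV R2, 3  → R2 = 3
  DIV R3, R2  → R3 = 30 // 3 = 10
Final: R3 = 10

10


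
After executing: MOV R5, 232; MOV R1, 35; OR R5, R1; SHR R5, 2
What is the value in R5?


Register state trace:
  MOV R5, 232  → R5 = 232 (0b11101000)
  MOV R1, 35  → R1 = 35 (0b00100011)
  OR R5, R1  → R5 = 232 OR 35 = 235 (0b11101011)
  SHR R5, 2  → R5 = 235 >> 2 = 58
Final: R5 = 58

58


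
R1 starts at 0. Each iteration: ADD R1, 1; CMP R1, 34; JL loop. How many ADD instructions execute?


Loop trace (R1 starts at 0, target 34, step 1):
  ADD #1: R1 = 0 + 1 = 1  → 1 < 34, loop
  ADD #2: R1 = 1 + 1 = 2  → 2 < 34, loop
  ADD #3: R1 = 2 + 1 = 3  → 3 < 34, loop
  ADD #4: R1 = 3 + 1 = 4  → 4 < 34, loop
  ADD #5: R1 = 4 + 1 = 5  → 5 < 34, loop
  ADD #6: R1 = 5 + 1 = 6  → 6 < 34, loop
  ADD #7: R1 = 6 + 1 = 7  → 7 < 34, loop
  ADD #8: R1 = 7 + 1 = 8  → 8 < 34, loop
  ADD #9: R1 = 8 + 1 = 9  → 9 < 34, loop
  ADD #10: R1 = 9 + 1 = 10  → 10 < 34, loop
  ADD #11: R1 = 10 + 1 = 11  → 11 < 34, loop
  ADD #12: R1 = 11 + 1 = 12  → 12 < 34, loop
  ADD #13: R1 = 12 + 1 = 13  → 13 < 34, loop
  ADD #14: R1 = 13 + 1 = 14  → 14 < 34, loop
  ADD #15: R1 = 14 + 1 = 15  → 15 < 34, loop
  ADD #16: R1 = 15 + 1 = 16  → 16 < 34, loop
  ADD #17: R1 = 16 + 1 = 17  → 17 < 34, loop
  ADD #18: R1 = 17 + 1 = 18  → 18 < 34, loop
  ADD #19: R1 = 18 + 1 = 19  → 19 < 34, loop
  ADD #20: R1 = 19 + 1 = 20  → 20 < 34, loop
  ADD #21: R1 = 20 + 1 = 21  → 21 < 34, loop
  ADD #22: R1 = 21 + 1 = 22  → 22 < 34, loop
  ADD #23: R1 = 22 + 1 = 23  → 23 < 34, loop
  ADD #24: R1 = 23 + 1 = 24  → 24 < 34, loop
  ADD #25: R1 = 24 + 1 = 25  → 25 < 34, loop
  ADD #26: R1 = 25 + 1 = 26  → 26 < 34, loop
  ADD #27: R1 = 26 + 1 = 27  → 27 < 34, loop
  ADD #28: R1 = 27 + 1 = 28  → 28 < 34, loop
  ADD #29: R1 = 28 + 1 = 29  → 29 < 34, loop
  ADD #30: R1 = 29 + 1 = 30  → 30 < 34, loop
  ADD #31: R1 = 30 + 1 = 31  → 31 < 34, loop
  ADD #32: R1 = 31 + 1 = 32  → 32 < 34, loop
  ADD #33: R1 = 32 + 1 = 33  → 33 < 34, loop
  ADD #34: R1 = 33 + 1 = 34  → 34 >= 34, exit
Total ADD instructions: 34

34


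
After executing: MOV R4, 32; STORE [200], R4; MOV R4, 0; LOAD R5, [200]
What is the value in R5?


Register and memory trace:
  MOV R4, 32  → R4 = 32
  STORE [200], R4  → mem[200] = 32
  MOV R4, 0  → R4 = 0
  LOAD R5, [200]  → R5 = mem[200] = 32
Final: R5 = 32

32


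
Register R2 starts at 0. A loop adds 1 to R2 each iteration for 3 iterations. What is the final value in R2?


Starting value: R2 = 0
  Iter 1: R2 = 0 + 1 = 1
  Iter 2: R2 = 1 + 1 = 2
  Iter 3: R2 = 2 + 1 = 3
Final: R2 = 3

3


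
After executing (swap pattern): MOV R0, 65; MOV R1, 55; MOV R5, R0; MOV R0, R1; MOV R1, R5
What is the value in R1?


Register state trace (swap pattern):
  MOV R0, 65  → R0 = 65
  MOV R1, 55  → R1 = 55
  MOV R5, R0  → R5 = 65  (save R0)
  MOV R0, R1  → R0 = 55  (R0 gets R1's value)
  MOV R1, R5  → R1 = 65  (R1 gets saved value)
Final: R1 = 65

65


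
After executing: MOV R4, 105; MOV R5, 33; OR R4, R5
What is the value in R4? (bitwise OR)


Register state trace:
  MOV R4, 105  → R4 = 105 (0b01101001)
  MOV R5, 33  → R5 = 33 (0b00100001)
  OR R4, R5   → R4 = 105 OR 33 = 105 (0b01101001)
Final: R4 = 105

105


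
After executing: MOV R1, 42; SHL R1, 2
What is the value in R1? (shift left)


Register state trace:
  MOV R1, 42  → R1 = 42
  SHL R1, 2  → R1 = 42 << 2 = 42 * 2^2 = 168
Final: R1 = 168

168


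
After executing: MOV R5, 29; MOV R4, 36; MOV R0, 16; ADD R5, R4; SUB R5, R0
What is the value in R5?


Register state trace:
  MOV R5, 29  → R5 = 29
  MOV R4, 36  → R4 = 36
  MOV R0, 16  → R0 = 16
  ADD R5, R4  → R5 = 29 + 36 = 65
  SUB R5, R0  → R5 = 65 - 16 = 49
Final: R5 = 49

49


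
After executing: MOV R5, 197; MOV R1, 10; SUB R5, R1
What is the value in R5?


Register state trace:
  MOV R5, 197  → R5 = 197
  MOV R1, 10  → R1 = 10
  SUB R5, R1  → R5 = 197 - 10 = 187
Final: R5 = 187

187


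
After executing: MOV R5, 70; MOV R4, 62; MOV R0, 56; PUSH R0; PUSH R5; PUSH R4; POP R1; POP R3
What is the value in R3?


Stack trace (top is rightmost):
  MOV R5, 70  → R5 = 70
  MOV R4, 62  → R4 = 62
  MOV R0, 56  → R0 = 56
  PUSH R0  → stack: [56]
  PUSH R5  → stack: [56, 70]
  PUSH R4  → stack: [56, 70, 62]
  POP R1  → R1 = 62, stack: [56, 70]
  POP R3  → R3 = 70, stack: [56]
Final: R3 = 70

70


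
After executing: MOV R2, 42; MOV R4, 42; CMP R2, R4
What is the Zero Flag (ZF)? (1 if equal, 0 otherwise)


Register state trace:
  MOV R2, 42  → R2 = 42
  MOV R4, 42  → R4 = 42
  CMP R2, R4  → computes 42 - 42 = 0
  Result is zero, so values are equal
ZF = 1

1


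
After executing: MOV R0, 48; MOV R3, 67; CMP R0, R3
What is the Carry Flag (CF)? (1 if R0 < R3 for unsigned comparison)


Register state trace:
  MOV R0, 48  → R0 = 48
  MOV R3, 67  → R3 = 67
  CMP R0, R3  → unsigned 48 - 67: borrow occurs
  48 < 67, so CF = 1
CF = 1

1


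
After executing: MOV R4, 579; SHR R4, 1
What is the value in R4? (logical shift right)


Register state trace:
  MOV R4, 579  → R4 = 579
  SHR R4, 1  → R4 = 579 >> 1 = 579 // 2^1 = 289
Final: R4 = 289

289


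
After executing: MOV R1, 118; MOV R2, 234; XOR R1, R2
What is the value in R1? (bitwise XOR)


Register state trace:
  MOV R1, 118  → R1 = 118 (0b01110110)
  MOV R2, 234  → R2 = 234 (0b11101010)
  XOR R1, R2  → R1 = 118 XOR 234 = 156 (0b10011100)
Final: R1 = 156

156


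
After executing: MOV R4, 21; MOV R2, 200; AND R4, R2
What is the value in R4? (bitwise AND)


Register state trace:
  MOV R4, 21  → R4 = 21 (0b00010101)
  MOV R2, 200  → R2 = 200 (0b11001000)
  AND R4, R2  → R4 = 21 AND 200 = 0 (0b00000000)
Final: R4 = 0

0


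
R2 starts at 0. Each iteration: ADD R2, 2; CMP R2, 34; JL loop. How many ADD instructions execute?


Loop trace (R2 starts at 0, target 34, step 2):
  ADD #1: R2 = 0 + 2 = 2  → 2 < 34, loop
  ADD #2: R2 = 2 + 2 = 4  → 4 < 34, loop
  ADD #3: R2 = 4 + 2 = 6  → 6 < 34, loop
  ADD #4: R2 = 6 + 2 = 8  → 8 < 34, loop
  ADD #5: R2 = 8 + 2 = 10  → 10 < 34, loop
  ADD #6: R2 = 10 + 2 = 12  → 12 < 34, loop
  ADD #7: R2 = 12 + 2 = 14  → 14 < 34, loop
  ADD #8: R2 = 14 + 2 = 16  → 16 < 34, loop
  ADD #9: R2 = 16 + 2 = 18  → 18 < 34, loop
  ADD #10: R2 = 18 + 2 = 20  → 20 < 34, loop
  ADD #11: R2 = 20 + 2 = 22  → 22 < 34, loop
  ADD #12: R2 = 22 + 2 = 24  → 24 < 34, loop
  ADD #13: R2 = 24 + 2 = 26  → 26 < 34, loop
  ADD #14: R2 = 26 + 2 = 28  → 28 < 34, loop
  ADD #15: R2 = 28 + 2 = 30  → 30 < 34, loop
  ADD #16: R2 = 30 + 2 = 32  → 32 < 34, loop
  ADD #17: R2 = 32 + 2 = 34  → 34 >= 34, exit
Total ADD instructions: 17

17


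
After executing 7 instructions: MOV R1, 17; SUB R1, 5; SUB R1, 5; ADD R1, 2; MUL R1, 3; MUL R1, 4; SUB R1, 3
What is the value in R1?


Register state trace:
  MOV R1, 17  → R1 = 17
  SUB R1, 5  → R1 = 17 - 5 = 12
  SUB R1, 5  → R1 = 12 - 5 = 7
  ADD R1, 2  → R1 = 7 + 2 = 9
  MUL R1, 3  → R1 = 9 * 3 = 27
  MUL R1, 4  → R1 = 27 * 4 = 108
  SUB R1, 3  → R1 = 108 - 3 = 105
Final: R1 = 105

105


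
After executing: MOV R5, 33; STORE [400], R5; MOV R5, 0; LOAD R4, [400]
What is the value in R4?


Register and memory trace:
  MOV R5, 33  → R5 = 33
  STORE [400], R5  → mem[400] = 33
  MOV R5, 0  → R5 = 0
  LOAD R4, [400]  → R4 = mem[400] = 33
Final: R4 = 33

33


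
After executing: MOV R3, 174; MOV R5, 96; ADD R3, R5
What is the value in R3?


Register state trace:
  MOV R3, 174  → R3 = 174
  MOV R5, 96  → R5 = 96
  ADD R3, R5  → R3 = 174 + 96 = 270
Final: R3 = 270

270


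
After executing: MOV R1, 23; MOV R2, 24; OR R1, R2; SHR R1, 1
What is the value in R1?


Register state trace:
  MOV R1, 23  → R1 = 23 (0b00010111)
  MOV R2, 24  → R2 = 24 (0b00011000)
  OR R1, R2  → R1 = 23 OR 24 = 31 (0b00011111)
  SHR R1, 1  → R1 = 31 >> 1 = 15
Final: R1 = 15

15


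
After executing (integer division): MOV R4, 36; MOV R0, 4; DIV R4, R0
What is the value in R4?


Register state trace:
  MOV R4, 36  → R4 = 36
  MOV R0, 4  → R0 = 4
  DIV R4, R0  → R4 = 36 // 4 = 9
Final: R4 = 9

9


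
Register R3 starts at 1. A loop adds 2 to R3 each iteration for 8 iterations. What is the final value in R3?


Starting value: R3 = 1
  Iter 1: R3 = 1 + 2 = 3
  Iter 2: R3 = 3 + 2 = 5
  Iter 3: R3 = 5 + 2 = 7
  Iter 4: R3 = 7 + 2 = 9
  Iter 5: R3 = 9 + 2 = 11
  Iter 6: R3 = 11 + 2 = 13
  Iter 7: R3 = 13 + 2 = 15
  Iter 8: R3 = 15 + 2 = 17
Final: R3 = 17

17


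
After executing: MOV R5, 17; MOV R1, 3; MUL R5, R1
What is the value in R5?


Register state trace:
  MOV R5, 17  → R5 = 17
  MOV R1, 3  → R1 = 3
  MUL R5, R1  → R5 = 17 * 3 = 51
Final: R5 = 51

51


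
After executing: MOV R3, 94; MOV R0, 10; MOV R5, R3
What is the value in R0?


Register state trace:
  MOV R3, 94  → R3 = 94
  MOV R0, 10  → R0 = 10
  MOV R5, R3  → R5 = 94
Final: R0 = 10

10


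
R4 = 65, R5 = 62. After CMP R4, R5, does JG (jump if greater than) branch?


Trace:
  R4 = 65, R5 = 62
  CMP R4, R5  → compares 65 vs 62
  JG checks: is 65 greater than 62?
  65 > 62, so condition is true
Branch taken: Yes

Yes


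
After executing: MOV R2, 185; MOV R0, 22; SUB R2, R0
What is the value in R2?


Register state trace:
  MOV R2, 185  → R2 = 185
  MOV R0, 22  → R0 = 22
  SUB R2, R0  → R2 = 185 - 22 = 163
Final: R2 = 163

163


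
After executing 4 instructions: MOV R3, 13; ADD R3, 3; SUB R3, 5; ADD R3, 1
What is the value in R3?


Register state trace:
  MOV R3, 13  → R3 = 13
  ADD R3, 3  → R3 = 13 + 3 = 16
  SUB R3, 5  → R3 = 16 - 5 = 11
  ADD R3, 1  → R3 = 11 + 1 = 12
Final: R3 = 12

12


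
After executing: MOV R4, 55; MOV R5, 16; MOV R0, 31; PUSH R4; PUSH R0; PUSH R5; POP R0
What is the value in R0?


Stack trace (top is rightmost):
  MOV R4, 55  → R4 = 55
  MOV R5, 16  → R5 = 16
  MOV R0, 31  → R0 = 31
  PUSH R4  → stack: [55]
  PUSH R0  → stack: [55, 31]
  PUSH R5  → stack: [55, 31, 16]
  POP R0  → R0 = 16, stack: [55, 31]
Final: R0 = 16

16


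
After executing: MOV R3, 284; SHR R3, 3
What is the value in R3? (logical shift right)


Register state trace:
  MOV R3, 284  → R3 = 284
  SHR R3, 3  → R3 = 284 >> 3 = 284 // 2^3 = 35
Final: R3 = 35

35


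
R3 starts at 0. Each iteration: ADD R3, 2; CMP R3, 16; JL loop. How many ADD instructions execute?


Loop trace (R3 starts at 0, target 16, step 2):
  ADD #1: R3 = 0 + 2 = 2  → 2 < 16, loop
  ADD #2: R3 = 2 + 2 = 4  → 4 < 16, loop
  ADD #3: R3 = 4 + 2 = 6  → 6 < 16, loop
  ADD #4: R3 = 6 + 2 = 8  → 8 < 16, loop
  ADD #5: R3 = 8 + 2 = 10  → 10 < 16, loop
  ADD #6: R3 = 10 + 2 = 12  → 12 < 16, loop
  ADD #7: R3 = 12 + 2 = 14  → 14 < 16, loop
  ADD #8: R3 = 14 + 2 = 16  → 16 >= 16, exit
Total ADD instructions: 8

8


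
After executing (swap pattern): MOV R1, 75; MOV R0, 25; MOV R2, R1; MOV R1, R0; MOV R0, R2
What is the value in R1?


Register state trace (swap pattern):
  MOV R1, 75  → R1 = 75
  MOV R0, 25  → R0 = 25
  MOV R2, R1  → R2 = 75  (save R1)
  MOV R1, R0  → R1 = 25  (R1 gets R0's value)
  MOV R0, R2  → R0 = 75  (R0 gets saved value)
Final: R1 = 25

25


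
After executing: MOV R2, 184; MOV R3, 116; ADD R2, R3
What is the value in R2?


Register state trace:
  MOV R2, 184  → R2 = 184
  MOV R3, 116  → R3 = 116
  ADD R2, R3  → R2 = 184 + 116 = 300
Final: R2 = 300

300


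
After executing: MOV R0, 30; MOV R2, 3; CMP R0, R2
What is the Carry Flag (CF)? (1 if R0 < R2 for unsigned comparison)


Register state trace:
  MOV R0, 30  → R0 = 30
  MOV R2, 3  → R2 = 3
  CMP R0, R2  → unsigned 30 - 3: no borrow
  30 >= 3, so CF = 0
CF = 0

0


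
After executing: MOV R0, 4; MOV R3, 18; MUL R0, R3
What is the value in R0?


Register state trace:
  MOV R0, 4  → R0 = 4
  MOV R3, 18  → R3 = 18
  MUL R0, R3  → R0 = 4 * 18 = 72
Final: R0 = 72

72


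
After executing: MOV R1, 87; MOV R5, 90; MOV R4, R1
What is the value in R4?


Register state trace:
  MOV R1, 87  → R1 = 87
  MOV R5, 90  → R5 = 90
  MOV R4, R1  → R4 = 87
Final: R4 = 87

87


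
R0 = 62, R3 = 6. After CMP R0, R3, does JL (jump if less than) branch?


Trace:
  R0 = 62, R3 = 6
  CMP R0, R3  → compares 62 vs 6
  JL checks: is 62 less than 6?
  62 > 6, so condition is false
Branch taken: No

No


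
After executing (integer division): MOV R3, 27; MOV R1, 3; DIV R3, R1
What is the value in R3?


Register state trace:
  MOV R3, 27  → R3 = 27
  MOV R1, 3  → R1 = 3
  DIV R3, R1  → R3 = 27 // 3 = 9
Final: R3 = 9

9


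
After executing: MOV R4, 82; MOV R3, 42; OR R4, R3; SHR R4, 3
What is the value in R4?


Register state trace:
  MOV R4, 82  → R4 = 82 (0b01010010)
  MOV R3, 42  → R3 = 42 (0b00101010)
  OR R4, R3  → R4 = 82 OR 42 = 122 (0b01111010)
  SHR R4, 3  → R4 = 122 >> 3 = 15
Final: R4 = 15

15


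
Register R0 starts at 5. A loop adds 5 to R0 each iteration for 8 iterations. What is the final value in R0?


Starting value: R0 = 5
  Iter 1: R0 = 5 + 5 = 10
  Iter 2: R0 = 10 + 5 = 15
  Iter 3: R0 = 15 + 5 = 20
  Iter 4: R0 = 20 + 5 = 25
  Iter 5: R0 = 25 + 5 = 30
  Iter 6: R0 = 30 + 5 = 35
  Iter 7: R0 = 35 + 5 = 40
  Iter 8: R0 = 40 + 5 = 45
Final: R0 = 45

45


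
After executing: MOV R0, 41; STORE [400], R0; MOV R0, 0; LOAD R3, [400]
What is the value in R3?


Register and memory trace:
  MOV R0, 41  → R0 = 41
  STORE [400], R0  → mem[400] = 41
  MOV R0, 0  → R0 = 0
  LOAD R3, [400]  → R3 = mem[400] = 41
Final: R3 = 41

41


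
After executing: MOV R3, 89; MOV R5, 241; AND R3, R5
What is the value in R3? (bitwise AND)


Register state trace:
  MOV R3, 89  → R3 = 89 (0b01011001)
  MOV R5, 241  → R5 = 241 (0b11110001)
  AND R3, R5  → R3 = 89 AND 241 = 81 (0b01010001)
Final: R3 = 81

81


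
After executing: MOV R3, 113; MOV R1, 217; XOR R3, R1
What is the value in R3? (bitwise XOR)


Register state trace:
  MOV R3, 113  → R3 = 113 (0b01110001)
  MOV R1, 217  → R1 = 217 (0b11011001)
  XOR R3, R1  → R3 = 113 XOR 217 = 168 (0b10101000)
Final: R3 = 168

168


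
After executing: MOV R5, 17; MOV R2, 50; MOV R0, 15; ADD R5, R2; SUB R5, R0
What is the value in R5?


Register state trace:
  MOV R5, 17  → R5 = 17
  MOV R2, 50  → R2 = 50
  MOV R0, 15  → R0 = 15
  ADD R5, R2  → R5 = 17 + 50 = 67
  SUB R5, R0  → R5 = 67 - 15 = 52
Final: R5 = 52

52


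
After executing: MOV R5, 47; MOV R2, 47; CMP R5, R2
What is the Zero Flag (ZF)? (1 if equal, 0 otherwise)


Register state trace:
  MOV R5, 47  → R5 = 47
  MOV R2, 47  → R2 = 47
  CMP R5, R2  → computes 47 - 47 = 0
  Result is zero, so values are equal
ZF = 1

1


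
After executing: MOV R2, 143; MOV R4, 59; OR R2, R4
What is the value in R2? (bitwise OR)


Register state trace:
  MOV R2, 143  → R2 = 143 (0b10001111)
  MOV R4, 59  → R4 = 59 (0b00111011)
  OR R2, R4   → R2 = 143 OR 59 = 191 (0b10111111)
Final: R2 = 191

191


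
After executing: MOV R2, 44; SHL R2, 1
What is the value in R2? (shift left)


Register state trace:
  MOV R2, 44  → R2 = 44
  SHL R2, 1  → R2 = 44 << 1 = 44 * 2^1 = 88
Final: R2 = 88

88


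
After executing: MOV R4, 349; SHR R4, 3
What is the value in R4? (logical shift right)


Register state trace:
  MOV R4, 349  → R4 = 349
  SHR R4, 3  → R4 = 349 >> 3 = 349 // 2^3 = 43
Final: R4 = 43

43


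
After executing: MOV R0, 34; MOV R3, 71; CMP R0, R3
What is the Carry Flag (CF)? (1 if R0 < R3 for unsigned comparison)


Register state trace:
  MOV R0, 34  → R0 = 34
  MOV R3, 71  → R3 = 71
  CMP R0, R3  → unsigned 34 - 71: borrow occurs
  34 < 71, so CF = 1
CF = 1

1


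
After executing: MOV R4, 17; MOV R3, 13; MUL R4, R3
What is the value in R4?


Register state trace:
  MOV R4, 17  → R4 = 17
  MOV R3, 13  → R3 = 13
  MUL R4, R3  → R4 = 17 * 13 = 221
Final: R4 = 221

221


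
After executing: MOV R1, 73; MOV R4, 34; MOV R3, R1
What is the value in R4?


Register state trace:
  MOV R1, 73  → R1 = 73
  MOV R4, 34  → R4 = 34
  MOV R3, R1  → R3 = 73
Final: R4 = 34

34


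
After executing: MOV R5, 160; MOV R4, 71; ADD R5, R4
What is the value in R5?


Register state trace:
  MOV R5, 160  → R5 = 160
  MOV R4, 71  → R4 = 71
  ADD R5, R4  → R5 = 160 + 71 = 231
Final: R5 = 231

231


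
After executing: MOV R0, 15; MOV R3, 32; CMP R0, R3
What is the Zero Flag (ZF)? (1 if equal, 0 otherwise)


Register state trace:
  MOV R0, 15  → R0 = 15
  MOV R3, 32  → R3 = 32
  CMP R0, R3  → computes 15 - 32 = -17
  Result is nonzero, so values are not equal
ZF = 0

0


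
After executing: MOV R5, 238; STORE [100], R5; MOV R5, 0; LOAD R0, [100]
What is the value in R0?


Register and memory trace:
  MOV R5, 238  → R5 = 238
  STORE [100], R5  → mem[100] = 238
  MOV R5, 0  → R5 = 0
  LOAD R0, [100]  → R0 = mem[100] = 238
Final: R0 = 238

238


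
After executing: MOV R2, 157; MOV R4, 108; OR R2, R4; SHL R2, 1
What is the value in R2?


Register state trace:
  MOV R2, 157  → R2 = 157 (0b10011101)
  MOV R4, 108  → R4 = 108 (0b01101100)
  OR R2, R4  → R2 = 157 OR 108 = 253 (0b11111101)
  SHL R2, 1  → R2 = 253 << 1 = 506
Final: R2 = 506

506


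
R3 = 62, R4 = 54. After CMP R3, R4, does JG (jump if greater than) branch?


Trace:
  R3 = 62, R4 = 54
  CMP R3, R4  → compares 62 vs 54
  JG checks: is 62 greater than 54?
  62 > 54, so condition is true
Branch taken: Yes

Yes


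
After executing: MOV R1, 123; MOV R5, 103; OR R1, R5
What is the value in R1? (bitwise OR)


Register state trace:
  MOV R1, 123  → R1 = 123 (0b01111011)
  MOV R5, 103  → R5 = 103 (0b01100111)
  OR R1, R5   → R1 = 123 OR 103 = 127 (0b01111111)
Final: R1 = 127

127


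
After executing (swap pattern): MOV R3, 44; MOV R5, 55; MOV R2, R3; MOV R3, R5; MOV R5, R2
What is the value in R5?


Register state trace (swap pattern):
  MOV R3, 44  → R3 = 44
  MOV R5, 55  → R5 = 55
  MOV R2, R3  → R2 = 44  (save R3)
  MOV R3, R5  → R3 = 55  (R3 gets R5's value)
  MOV R5, R2  → R5 = 44  (R5 gets saved value)
Final: R5 = 44

44


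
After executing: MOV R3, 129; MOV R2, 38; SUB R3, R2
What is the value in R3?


Register state trace:
  MOV R3, 129  → R3 = 129
  MOV R2, 38  → R2 = 38
  SUB R3, R2  → R3 = 129 - 38 = 91
Final: R3 = 91

91


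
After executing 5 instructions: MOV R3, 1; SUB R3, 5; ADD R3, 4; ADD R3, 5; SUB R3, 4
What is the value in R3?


Register state trace:
  MOV R3, 1  → R3 = 1
  SUB R3, 5  → R3 = 1 - 5 = -4
  ADD R3, 4  → R3 = -4 + 4 = 0
  ADD R3, 5  → R3 = 0 + 5 = 5
  SUB R3, 4  → R3 = 5 - 4 = 1
Final: R3 = 1

1


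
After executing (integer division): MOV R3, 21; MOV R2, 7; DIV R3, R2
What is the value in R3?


Register state trace:
  MOV R3, 21  → R3 = 21
  MOV R2, 7  → R2 = 7
  DIV R3, R2  → R3 = 21 // 7 = 3
Final: R3 = 3

3


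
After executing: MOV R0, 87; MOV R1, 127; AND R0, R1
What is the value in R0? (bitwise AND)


Register state trace:
  MOV R0, 87  → R0 = 87 (0b01010111)
  MOV R1, 127  → R1 = 127 (0b01111111)
  AND R0, R1  → R0 = 87 AND 127 = 87 (0b01010111)
Final: R0 = 87

87


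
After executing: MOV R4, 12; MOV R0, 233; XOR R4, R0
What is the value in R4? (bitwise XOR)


Register state trace:
  MOV R4, 12  → R4 = 12 (0b00001100)
  MOV R0, 233  → R0 = 233 (0b11101001)
  XOR R4, R0  → R4 = 12 XOR 233 = 229 (0b11100101)
Final: R4 = 229

229


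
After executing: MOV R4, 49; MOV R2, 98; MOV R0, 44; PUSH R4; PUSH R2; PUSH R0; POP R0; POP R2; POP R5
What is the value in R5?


Stack trace (top is rightmost):
  MOV R4, 49  → R4 = 49
  MOV R2, 98  → R2 = 98
  MOV R0, 44  → R0 = 44
  PUSH R4  → stack: [49]
  PUSH R2  → stack: [49, 98]
  PUSH R0  → stack: [49, 98, 44]
  POP R0  → R0 = 44, stack: [49, 98]
  POP R2  → R2 = 98, stack: [49]
  POP R5  → R5 = 49, stack: []
Final: R5 = 49

49


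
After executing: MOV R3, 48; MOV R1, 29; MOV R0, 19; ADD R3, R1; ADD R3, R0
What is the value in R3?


Register state trace:
  MOV R3, 48  → R3 = 48
  MOV R1, 29  → R1 = 29
  MOV R0, 19  → R0 = 19
  ADD R3, R1  → R3 = 48 + 29 = 77
  ADD R3, R0  → R3 = 77 + 19 = 96
Final: R3 = 96

96


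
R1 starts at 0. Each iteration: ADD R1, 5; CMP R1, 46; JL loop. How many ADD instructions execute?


Loop trace (R1 starts at 0, target 46, step 5):
  ADD #1: R1 = 0 + 5 = 5  → 5 < 46, loop
  ADD #2: R1 = 5 + 5 = 10  → 10 < 46, loop
  ADD #3: R1 = 10 + 5 = 15  → 15 < 46, loop
  ADD #4: R1 = 15 + 5 = 20  → 20 < 46, loop
  ADD #5: R1 = 20 + 5 = 25  → 25 < 46, loop
  ADD #6: R1 = 25 + 5 = 30  → 30 < 46, loop
  ADD #7: R1 = 30 + 5 = 35  → 35 < 46, loop
  ADD #8: R1 = 35 + 5 = 40  → 40 < 46, loop
  ADD #9: R1 = 40 + 5 = 45  → 45 < 46, loop
  ADD #10: R1 = 45 + 5 = 50  → 50 >= 46, exit
Total ADD instructions: 10

10


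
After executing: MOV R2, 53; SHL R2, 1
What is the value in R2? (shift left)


Register state trace:
  MOV R2, 53  → R2 = 53
  SHL R2, 1  → R2 = 53 << 1 = 53 * 2^1 = 106
Final: R2 = 106

106


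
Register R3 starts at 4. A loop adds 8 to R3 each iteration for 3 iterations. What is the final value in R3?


Starting value: R3 = 4
  Iter 1: R3 = 4 + 8 = 12
  Iter 2: R3 = 12 + 8 = 20
  Iter 3: R3 = 20 + 8 = 28
Final: R3 = 28

28


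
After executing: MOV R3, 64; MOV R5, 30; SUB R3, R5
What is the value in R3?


Register state trace:
  MOV R3, 64  → R3 = 64
  MOV R5, 30  → R5 = 30
  SUB R3, R5  → R3 = 64 - 30 = 34
Final: R3 = 34

34


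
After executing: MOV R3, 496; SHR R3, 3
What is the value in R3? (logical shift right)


Register state trace:
  MOV R3, 496  → R3 = 496
  SHR R3, 3  → R3 = 496 >> 3 = 496 // 2^3 = 62
Final: R3 = 62

62


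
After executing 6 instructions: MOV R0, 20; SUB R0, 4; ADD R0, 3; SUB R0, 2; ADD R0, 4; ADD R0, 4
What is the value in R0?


Register state trace:
  MOV R0, 20  → R0 = 20
  SUB R0, 4  → R0 = 20 - 4 = 16
  ADD R0, 3  → R0 = 16 + 3 = 19
  SUB R0, 2  → R0 = 19 - 2 = 17
  ADD R0, 4  → R0 = 17 + 4 = 21
  ADD R0, 4  → R0 = 21 + 4 = 25
Final: R0 = 25

25


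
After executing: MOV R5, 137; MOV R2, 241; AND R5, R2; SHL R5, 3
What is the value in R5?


Register state trace:
  MOV R5, 137  → R5 = 137 (0b10001001)
  MOV R2, 241  → R2 = 241 (0b11110001)
  AND R5, R2  → R5 = 137 AND 241 = 129 (0b10000001)
  SHL R5, 3  → R5 = 129 << 3 = 1032
Final: R5 = 1032

1032


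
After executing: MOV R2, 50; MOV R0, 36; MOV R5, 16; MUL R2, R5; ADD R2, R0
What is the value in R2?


Register state trace:
  MOV R2, 50  → R2 = 50
  MOV R0, 36  → R0 = 36
  MOV R5, 16  → R5 = 16
  MUL R2, R5  → R2 = 50 * 16 = 800
  ADD R2, R0  → R2 = 800 + 36 = 836
Final: R2 = 836

836


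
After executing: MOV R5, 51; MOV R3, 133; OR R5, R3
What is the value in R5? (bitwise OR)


Register state trace:
  MOV R5, 51  → R5 = 51 (0b00110011)
  MOV R3, 133  → R3 = 133 (0b10000101)
  OR R5, R3   → R5 = 51 OR 133 = 183 (0b10110111)
Final: R5 = 183

183


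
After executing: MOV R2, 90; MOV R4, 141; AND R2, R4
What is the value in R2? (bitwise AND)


Register state trace:
  MOV R2, 90  → R2 = 90 (0b01011010)
  MOV R4, 141  → R4 = 141 (0b10001101)
  AND R2, R4  → R2 = 90 AND 141 = 8 (0b00001000)
Final: R2 = 8

8


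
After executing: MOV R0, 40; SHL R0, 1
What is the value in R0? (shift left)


Register state trace:
  MOV R0, 40  → R0 = 40
  SHL R0, 1  → R0 = 40 << 1 = 40 * 2^1 = 80
Final: R0 = 80

80


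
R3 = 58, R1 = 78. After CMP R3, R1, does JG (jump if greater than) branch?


Trace:
  R3 = 58, R1 = 78
  CMP R3, R1  → compares 58 vs 78
  JG checks: is 58 greater than 78?
  58 < 78, so condition is false
Branch taken: No

No


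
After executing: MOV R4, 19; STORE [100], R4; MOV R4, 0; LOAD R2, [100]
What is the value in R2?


Register and memory trace:
  MOV R4, 19  → R4 = 19
  STORE [100], R4  → mem[100] = 19
  MOV R4, 0  → R4 = 0
  LOAD R2, [100]  → R2 = mem[100] = 19
Final: R2 = 19

19


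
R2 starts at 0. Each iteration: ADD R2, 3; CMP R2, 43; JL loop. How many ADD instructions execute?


Loop trace (R2 starts at 0, target 43, step 3):
  ADD #1: R2 = 0 + 3 = 3  → 3 < 43, loop
  ADD #2: R2 = 3 + 3 = 6  → 6 < 43, loop
  ADD #3: R2 = 6 + 3 = 9  → 9 < 43, loop
  ADD #4: R2 = 9 + 3 = 12  → 12 < 43, loop
  ADD #5: R2 = 12 + 3 = 15  → 15 < 43, loop
  ADD #6: R2 = 15 + 3 = 18  → 18 < 43, loop
  ADD #7: R2 = 18 + 3 = 21  → 21 < 43, loop
  ADD #8: R2 = 21 + 3 = 24  → 24 < 43, loop
  ADD #9: R2 = 24 + 3 = 27  → 27 < 43, loop
  ADD #10: R2 = 27 + 3 = 30  → 30 < 43, loop
  ADD #11: R2 = 30 + 3 = 33  → 33 < 43, loop
  ADD #12: R2 = 33 + 3 = 36  → 36 < 43, loop
  ADD #13: R2 = 36 + 3 = 39  → 39 < 43, loop
  ADD #14: R2 = 39 + 3 = 42  → 42 < 43, loop
  ADD #15: R2 = 42 + 3 = 45  → 45 >= 43, exit
Total ADD instructions: 15

15


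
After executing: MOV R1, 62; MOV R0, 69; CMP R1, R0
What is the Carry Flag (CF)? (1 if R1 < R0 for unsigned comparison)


Register state trace:
  MOV R1, 62  → R1 = 62
  MOV R0, 69  → R0 = 69
  CMP R1, R0  → unsigned 62 - 69: borrow occurs
  62 < 69, so CF = 1
CF = 1

1


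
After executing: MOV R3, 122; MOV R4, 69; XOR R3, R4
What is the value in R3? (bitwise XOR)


Register state trace:
  MOV R3, 122  → R3 = 122 (0b01111010)
  MOV R4, 69  → R4 = 69 (0b01000101)
  XOR R3, R4  → R3 = 122 XOR 69 = 63 (0b00111111)
Final: R3 = 63

63


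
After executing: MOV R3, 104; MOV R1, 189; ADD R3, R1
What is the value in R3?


Register state trace:
  MOV R3, 104  → R3 = 104
  MOV R1, 189  → R1 = 189
  ADD R3, R1  → R3 = 104 + 189 = 293
Final: R3 = 293

293


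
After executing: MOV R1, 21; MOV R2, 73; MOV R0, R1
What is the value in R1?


Register state trace:
  MOV R1, 21  → R1 = 21
  MOV R2, 73  → R2 = 73
  MOV R0, R1  → R0 = 21
Final: R1 = 21

21


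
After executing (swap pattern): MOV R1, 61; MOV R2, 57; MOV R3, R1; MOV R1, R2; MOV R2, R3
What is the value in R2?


Register state trace (swap pattern):
  MOV R1, 61  → R1 = 61
  MOV R2, 57  → R2 = 57
  MOV R3, R1  → R3 = 61  (save R1)
  MOV R1, R2  → R1 = 57  (R1 gets R2's value)
  MOV R2, R3  → R2 = 61  (R2 gets saved value)
Final: R2 = 61

61


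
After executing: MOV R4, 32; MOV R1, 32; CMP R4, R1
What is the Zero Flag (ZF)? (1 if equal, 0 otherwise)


Register state trace:
  MOV R4, 32  → R4 = 32
  MOV R1, 32  → R1 = 32
  CMP R4, R1  → computes 32 - 32 = 0
  Result is zero, so values are equal
ZF = 1

1


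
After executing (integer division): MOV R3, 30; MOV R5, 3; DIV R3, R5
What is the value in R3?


Register state trace:
  MOV R3, 30  → R3 = 30
  MOV R5, 3  → R5 = 3
  DIV R3, R5  → R3 = 30 // 3 = 10
Final: R3 = 10

10


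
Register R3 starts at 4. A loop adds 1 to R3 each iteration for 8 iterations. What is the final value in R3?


Starting value: R3 = 4
  Iter 1: R3 = 4 + 1 = 5
  Iter 2: R3 = 5 + 1 = 6
  Iter 3: R3 = 6 + 1 = 7
  Iter 4: R3 = 7 + 1 = 8
  Iter 5: R3 = 8 + 1 = 9
  Iter 6: R3 = 9 + 1 = 10
  Iter 7: R3 = 10 + 1 = 11
  Iter 8: R3 = 11 + 1 = 12
Final: R3 = 12

12


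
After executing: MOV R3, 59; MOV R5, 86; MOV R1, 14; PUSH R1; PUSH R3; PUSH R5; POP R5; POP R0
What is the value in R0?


Stack trace (top is rightmost):
  MOV R3, 59  → R3 = 59
  MOV R5, 86  → R5 = 86
  MOV R1, 14  → R1 = 14
  PUSH R1  → stack: [14]
  PUSH R3  → stack: [14, 59]
  PUSH R5  → stack: [14, 59, 86]
  POP R5  → R5 = 86, stack: [14, 59]
  POP R0  → R0 = 59, stack: [14]
Final: R0 = 59

59


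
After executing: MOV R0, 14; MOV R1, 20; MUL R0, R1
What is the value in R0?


Register state trace:
  MOV R0, 14  → R0 = 14
  MOV R1, 20  → R1 = 20
  MUL R0, R1  → R0 = 14 * 20 = 280
Final: R0 = 280

280


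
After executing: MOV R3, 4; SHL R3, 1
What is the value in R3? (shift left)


Register state trace:
  MOV R3, 4  → R3 = 4
  SHL R3, 1  → R3 = 4 << 1 = 4 * 2^1 = 8
Final: R3 = 8

8


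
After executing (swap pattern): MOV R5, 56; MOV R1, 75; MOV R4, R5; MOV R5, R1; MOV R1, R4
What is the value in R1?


Register state trace (swap pattern):
  MOV R5, 56  → R5 = 56
  MOV R1, 75  → R1 = 75
  MOV R4, R5  → R4 = 56  (save R5)
  MOV R5, R1  → R5 = 75  (R5 gets R1's value)
  MOV R1, R4  → R1 = 56  (R1 gets saved value)
Final: R1 = 56

56


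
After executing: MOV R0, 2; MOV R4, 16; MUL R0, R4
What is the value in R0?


Register state trace:
  MOV R0, 2  → R0 = 2
  MOV R4, 16  → R4 = 16
  MUL R0, R4  → R0 = 2 * 16 = 32
Final: R0 = 32

32


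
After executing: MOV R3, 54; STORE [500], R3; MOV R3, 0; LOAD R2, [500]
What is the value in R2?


Register and memory trace:
  MOV R3, 54  → R3 = 54
  STORE [500], R3  → mem[500] = 54
  MOV R3, 0  → R3 = 0
  LOAD R2, [500]  → R2 = mem[500] = 54
Final: R2 = 54

54


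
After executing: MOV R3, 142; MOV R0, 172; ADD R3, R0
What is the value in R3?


Register state trace:
  MOV R3, 142  → R3 = 142
  MOV R0, 172  → R0 = 172
  ADD R3, R0  → R3 = 142 + 172 = 314
Final: R3 = 314

314


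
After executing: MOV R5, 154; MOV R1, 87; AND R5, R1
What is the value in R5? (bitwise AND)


Register state trace:
  MOV R5, 154  → R5 = 154 (0b10011010)
  MOV R1, 87  → R1 = 87 (0b01010111)
  AND R5, R1  → R5 = 154 AND 87 = 18 (0b00010010)
Final: R5 = 18

18


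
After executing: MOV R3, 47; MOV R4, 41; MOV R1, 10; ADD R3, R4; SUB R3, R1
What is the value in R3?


Register state trace:
  MOV R3, 47  → R3 = 47
  MOV R4, 41  → R4 = 41
  MOV R1, 10  → R1 = 10
  ADD R3, R4  → R3 = 47 + 41 = 88
  SUB R3, R1  → R3 = 88 - 10 = 78
Final: R3 = 78

78


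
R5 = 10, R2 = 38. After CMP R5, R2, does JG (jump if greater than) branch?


Trace:
  R5 = 10, R2 = 38
  CMP R5, R2  → compares 10 vs 38
  JG checks: is 10 greater than 38?
  10 < 38, so condition is false
Branch taken: No

No


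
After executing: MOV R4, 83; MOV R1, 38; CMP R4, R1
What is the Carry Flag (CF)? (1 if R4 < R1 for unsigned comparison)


Register state trace:
  MOV R4, 83  → R4 = 83
  MOV R1, 38  → R1 = 38
  CMP R4, R1  → unsigned 83 - 38: no borrow
  83 >= 38, so CF = 0
CF = 0

0


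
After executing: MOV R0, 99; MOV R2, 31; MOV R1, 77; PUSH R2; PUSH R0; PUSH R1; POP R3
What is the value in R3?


Stack trace (top is rightmost):
  MOV R0, 99  → R0 = 99
  MOV R2, 31  → R2 = 31
  MOV R1, 77  → R1 = 77
  PUSH R2  → stack: [31]
  PUSH R0  → stack: [31, 99]
  PUSH R1  → stack: [31, 99, 77]
  POP R3  → R3 = 77, stack: [31, 99]
Final: R3 = 77

77


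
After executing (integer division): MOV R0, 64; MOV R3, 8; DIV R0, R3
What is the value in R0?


Register state trace:
  MOV R0, 64  → R0 = 64
  MOV R3, 8  → R3 = 8
  DIV R0, R3  → R0 = 64 // 8 = 8
Final: R0 = 8

8


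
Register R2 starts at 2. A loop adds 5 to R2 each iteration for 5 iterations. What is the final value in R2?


Starting value: R2 = 2
  Iter 1: R2 = 2 + 5 = 7
  Iter 2: R2 = 7 + 5 = 12
  Iter 3: R2 = 12 + 5 = 17
  Iter 4: R2 = 17 + 5 = 22
  Iter 5: R2 = 22 + 5 = 27
Final: R2 = 27

27


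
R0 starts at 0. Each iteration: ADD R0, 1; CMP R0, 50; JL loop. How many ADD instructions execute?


Loop trace (R0 starts at 0, target 50, step 1):
  ADD #1: R0 = 0 + 1 = 1  → 1 < 50, loop
  ADD #2: R0 = 1 + 1 = 2  → 2 < 50, loop
  ADD #3: R0 = 2 + 1 = 3  → 3 < 50, loop
  ADD #4: R0 = 3 + 1 = 4  → 4 < 50, loop
  ADD #5: R0 = 4 + 1 = 5  → 5 < 50, loop
  ADD #6: R0 = 5 + 1 = 6  → 6 < 50, loop
  ADD #7: R0 = 6 + 1 = 7  → 7 < 50, loop
  ADD #8: R0 = 7 + 1 = 8  → 8 < 50, loop
  ADD #9: R0 = 8 + 1 = 9  → 9 < 50, loop
  ADD #10: R0 = 9 + 1 = 10  → 10 < 50, loop
  ADD #11: R0 = 10 + 1 = 11  → 11 < 50, loop
  ADD #12: R0 = 11 + 1 = 12  → 12 < 50, loop
  ADD #13: R0 = 12 + 1 = 13  → 13 < 50, loop
  ADD #14: R0 = 13 + 1 = 14  → 14 < 50, loop
  ADD #15: R0 = 14 + 1 = 15  → 15 < 50, loop
  ADD #16: R0 = 15 + 1 = 16  → 16 < 50, loop
  ADD #17: R0 = 16 + 1 = 17  → 17 < 50, loop
  ADD #18: R0 = 17 + 1 = 18  → 18 < 50, loop
  ADD #19: R0 = 18 + 1 = 19  → 19 < 50, loop
  ADD #20: R0 = 19 + 1 = 20  → 20 < 50, loop
  ADD #21: R0 = 20 + 1 = 21  → 21 < 50, loop
  ADD #22: R0 = 21 + 1 = 22  → 22 < 50, loop
  ADD #23: R0 = 22 + 1 = 23  → 23 < 50, loop
  ADD #24: R0 = 23 + 1 = 24  → 24 < 50, loop
  ADD #25: R0 = 24 + 1 = 25  → 25 < 50, loop
  ADD #26: R0 = 25 + 1 = 26  → 26 < 50, loop
  ADD #27: R0 = 26 + 1 = 27  → 27 < 50, loop
  ADD #28: R0 = 27 + 1 = 28  → 28 < 50, loop
  ADD #29: R0 = 28 + 1 = 29  → 29 < 50, loop
  ADD #30: R0 = 29 + 1 = 30  → 30 < 50, loop
  ADD #31: R0 = 30 + 1 = 31  → 31 < 50, loop
  ADD #32: R0 = 31 + 1 = 32  → 32 < 50, loop
  ADD #33: R0 = 32 + 1 = 33  → 33 < 50, loop
  ADD #34: R0 = 33 + 1 = 34  → 34 < 50, loop
  ADD #35: R0 = 34 + 1 = 35  → 35 < 50, loop
  ADD #36: R0 = 35 + 1 = 36  → 36 < 50, loop
  ADD #37: R0 = 36 + 1 = 37  → 37 < 50, loop
  ADD #38: R0 = 37 + 1 = 38  → 38 < 50, loop
  ADD #39: R0 = 38 + 1 = 39  → 39 < 50, loop
  ADD #40: R0 = 39 + 1 = 40  → 40 < 50, loop
  ADD #41: R0 = 40 + 1 = 41  → 41 < 50, loop
  ADD #42: R0 = 41 + 1 = 42  → 42 < 50, loop
  ADD #43: R0 = 42 + 1 = 43  → 43 < 50, loop
  ADD #44: R0 = 43 + 1 = 44  → 44 < 50, loop
  ADD #45: R0 = 44 + 1 = 45  → 45 < 50, loop
  ADD #46: R0 = 45 + 1 = 46  → 46 < 50, loop
  ADD #47: R0 = 46 + 1 = 47  → 47 < 50, loop
  ADD #48: R0 = 47 + 1 = 48  → 48 < 50, loop
  ADD #49: R0 = 48 + 1 = 49  → 49 < 50, loop
  ADD #50: R0 = 49 + 1 = 50  → 50 >= 50, exit
Total ADD instructions: 50

50


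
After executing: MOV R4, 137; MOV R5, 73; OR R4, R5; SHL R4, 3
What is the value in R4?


Register state trace:
  MOV R4, 137  → R4 = 137 (0b10001001)
  MOV R5, 73  → R5 = 73 (0b01001001)
  OR R4, R5  → R4 = 137 OR 73 = 201 (0b11001001)
  SHL R4, 3  → R4 = 201 << 3 = 1608
Final: R4 = 1608

1608
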